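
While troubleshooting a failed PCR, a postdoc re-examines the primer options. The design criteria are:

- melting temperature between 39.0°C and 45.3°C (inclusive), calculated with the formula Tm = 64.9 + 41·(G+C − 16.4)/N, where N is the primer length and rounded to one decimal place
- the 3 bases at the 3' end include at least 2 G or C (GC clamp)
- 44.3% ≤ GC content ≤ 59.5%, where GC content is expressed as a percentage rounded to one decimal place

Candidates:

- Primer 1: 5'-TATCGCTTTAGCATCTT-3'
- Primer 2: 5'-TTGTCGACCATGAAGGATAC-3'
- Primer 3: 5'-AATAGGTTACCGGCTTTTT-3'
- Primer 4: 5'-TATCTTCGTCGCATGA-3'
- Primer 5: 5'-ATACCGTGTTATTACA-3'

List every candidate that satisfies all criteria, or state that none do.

None of the candidates satisfy all criteria.

Primer 1 (17 nt, A=3 T=8 G=2 C=4): Tm = 64.9 + 41·(6 − 16.4)/17 = 39.8°C ✓; 3' end CTT has 1 G/C, need ≥2 ✗; GC 6/17 = 35.3%, outside 44.3–59.5% ✗ — fails.
Primer 2 (20 nt, A=6 T=5 G=5 C=4): Tm = 64.9 + 41·(9 − 16.4)/20 = 49.7°C, outside 39.0–45.3°C ✗; 3' end TAC has 1 G/C, need ≥2 ✗; GC 9/20 = 45.0% ✓ — fails.
Primer 3 (19 nt, A=4 T=8 G=4 C=3): Tm = 64.9 + 41·(7 − 16.4)/19 = 44.6°C ✓; 3' end TTT has 0 G/C, need ≥2 ✗; GC 7/19 = 36.8%, outside 44.3–59.5% ✗ — fails.
Primer 4 (16 nt, A=3 T=6 G=3 C=4): Tm = 64.9 + 41·(7 − 16.4)/16 = 40.8°C ✓; 3' end TGA has 1 G/C, need ≥2 ✗; GC 7/16 = 43.8%, outside 44.3–59.5% ✗ — fails.
Primer 5 (16 nt, A=5 T=6 G=2 C=3): Tm = 64.9 + 41·(5 − 16.4)/16 = 35.7°C, outside 39.0–45.3°C ✗; 3' end ACA has 1 G/C, need ≥2 ✗; GC 5/16 = 31.3%, outside 44.3–59.5% ✗ — fails.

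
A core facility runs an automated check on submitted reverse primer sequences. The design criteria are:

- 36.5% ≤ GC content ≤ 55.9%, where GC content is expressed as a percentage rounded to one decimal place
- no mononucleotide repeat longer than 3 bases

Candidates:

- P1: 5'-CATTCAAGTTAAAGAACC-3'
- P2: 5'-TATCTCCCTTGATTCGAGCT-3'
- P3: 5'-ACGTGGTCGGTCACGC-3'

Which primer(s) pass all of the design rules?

P2 only.

P1 (18 nt, A=8 T=4 G=2 C=4): GC 6/18 = 33.3%, outside 36.5–55.9% ✗; longest run = 3 ✓ — fails.
P2 (20 nt, A=3 T=8 G=3 C=6): GC 9/20 = 45.0% ✓; longest run = 3 ✓ — passes.
P3 (16 nt, A=2 T=3 G=6 C=5): GC 11/16 = 68.8%, outside 36.5–55.9% ✗; longest run = 2 ✓ — fails.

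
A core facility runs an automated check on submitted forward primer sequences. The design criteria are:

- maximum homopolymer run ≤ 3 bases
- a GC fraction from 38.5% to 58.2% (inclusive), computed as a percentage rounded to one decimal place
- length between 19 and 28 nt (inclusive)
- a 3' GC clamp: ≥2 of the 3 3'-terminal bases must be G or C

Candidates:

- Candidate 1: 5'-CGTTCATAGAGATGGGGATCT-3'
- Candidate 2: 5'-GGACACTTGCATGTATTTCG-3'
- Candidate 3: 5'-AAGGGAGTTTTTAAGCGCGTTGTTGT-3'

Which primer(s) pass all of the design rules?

Candidate 1 (21 nt, A=5 T=6 G=7 C=3): longest run = 4, exceeds 3 ✗; GC 10/21 = 47.6% ✓; length 21 ✓; 3' end TCT has 1 G/C, need ≥2 ✗ — fails.
Candidate 2 (20 nt, A=4 T=7 G=5 C=4): longest run = 3 ✓; GC 9/20 = 45.0% ✓; length 20 ✓; 3' end TCG has 2 G/C ✓ — passes.
Candidate 3 (26 nt, A=5 T=10 G=9 C=2): longest run = 5, exceeds 3 ✗; GC 11/26 = 42.3% ✓; length 26 ✓; 3' end TGT has 1 G/C, need ≥2 ✗ — fails.

Candidate 2 only.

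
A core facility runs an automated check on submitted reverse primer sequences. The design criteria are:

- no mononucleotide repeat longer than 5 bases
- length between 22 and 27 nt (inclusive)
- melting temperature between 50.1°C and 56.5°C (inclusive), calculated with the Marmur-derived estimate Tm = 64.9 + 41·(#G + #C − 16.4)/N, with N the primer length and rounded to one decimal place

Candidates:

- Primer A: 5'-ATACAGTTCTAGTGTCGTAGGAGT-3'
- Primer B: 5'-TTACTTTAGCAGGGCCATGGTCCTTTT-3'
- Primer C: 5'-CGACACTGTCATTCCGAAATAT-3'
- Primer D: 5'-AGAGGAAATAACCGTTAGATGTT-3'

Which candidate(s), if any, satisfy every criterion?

Primer A and Primer C.

Primer A (24 nt, A=6 T=8 G=7 C=3): longest run = 2 ✓; length 24 ✓; Tm = 64.9 + 41·(10 − 16.4)/24 = 54.0°C ✓ — passes.
Primer B (27 nt, A=4 T=11 G=6 C=6): longest run = 4 ✓; length 27 ✓; Tm = 64.9 + 41·(12 − 16.4)/27 = 58.2°C, outside 50.1–56.5°C ✗ — fails.
Primer C (22 nt, A=7 T=6 G=3 C=6): longest run = 3 ✓; length 22 ✓; Tm = 64.9 + 41·(9 − 16.4)/22 = 51.1°C ✓ — passes.
Primer D (23 nt, A=9 T=6 G=6 C=2): longest run = 3 ✓; length 23 ✓; Tm = 64.9 + 41·(8 − 16.4)/23 = 49.9°C, outside 50.1–56.5°C ✗ — fails.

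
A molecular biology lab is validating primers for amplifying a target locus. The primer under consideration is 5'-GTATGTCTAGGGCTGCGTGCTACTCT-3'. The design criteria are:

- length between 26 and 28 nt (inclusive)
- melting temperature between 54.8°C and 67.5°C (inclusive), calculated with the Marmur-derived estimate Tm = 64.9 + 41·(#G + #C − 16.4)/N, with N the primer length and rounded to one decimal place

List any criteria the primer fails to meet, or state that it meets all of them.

Meets all criteria.

Base counts: A=3, T=9, G=8, C=6 (length 26).
length: length 26 ✓
Tm: Tm = 64.9 + 41·(14 − 16.4)/26 = 61.1°C ✓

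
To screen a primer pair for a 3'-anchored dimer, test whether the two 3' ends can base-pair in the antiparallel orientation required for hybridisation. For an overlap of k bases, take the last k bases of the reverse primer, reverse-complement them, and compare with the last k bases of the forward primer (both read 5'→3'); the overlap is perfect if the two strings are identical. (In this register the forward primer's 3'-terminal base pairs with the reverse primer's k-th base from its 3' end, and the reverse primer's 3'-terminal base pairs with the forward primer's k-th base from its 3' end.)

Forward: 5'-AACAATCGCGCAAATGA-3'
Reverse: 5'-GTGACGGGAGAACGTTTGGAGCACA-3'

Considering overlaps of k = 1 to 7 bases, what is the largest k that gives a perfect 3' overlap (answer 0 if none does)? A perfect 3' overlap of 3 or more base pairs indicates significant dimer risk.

Longest perfect overlap: 0 complementary base pairs; below the dimer-risk threshold (threshold 3).

Last 7 bases (5'→3') — forward …CAAATGA, reverse …GAGCACA.
Reverse complement of the reverse primer's last 7 bases: TGTGCTC; its first k bases are the reverse complement of the reverse primer's last k bases, so a perfect k-base overlap needs the forward primer's last k bases to equal them.
Comparing (forward last k vs required): k=1: A vs T ✗; k=2: GA vs TG ✗; k=3: TGA vs TGT ✗; k=4: ATGA vs TGTG ✗; k=5: AATGA vs TGTGC ✗; k=6: AAATGA vs TGTGCT ✗; k=7: CAAATGA vs TGTGCTC ✗.
No overlap length from 1 to 7 is perfect, so the longest perfect 3' overlap is 0.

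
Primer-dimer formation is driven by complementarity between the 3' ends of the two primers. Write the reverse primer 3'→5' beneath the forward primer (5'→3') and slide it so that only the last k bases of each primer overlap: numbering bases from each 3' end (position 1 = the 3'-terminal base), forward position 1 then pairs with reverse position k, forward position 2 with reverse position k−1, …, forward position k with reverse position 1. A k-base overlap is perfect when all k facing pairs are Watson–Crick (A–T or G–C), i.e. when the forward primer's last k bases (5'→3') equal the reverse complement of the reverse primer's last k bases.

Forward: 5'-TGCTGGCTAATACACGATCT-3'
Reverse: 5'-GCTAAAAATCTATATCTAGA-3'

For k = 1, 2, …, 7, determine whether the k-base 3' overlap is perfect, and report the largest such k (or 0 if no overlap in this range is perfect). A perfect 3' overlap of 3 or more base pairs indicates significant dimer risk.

Last 7 bases (5'→3') — forward …ACGATCT, reverse …ATCTAGA.
Reverse complement of the reverse primer's last 7 bases: TCTAGAT; its first k bases are the reverse complement of the reverse primer's last k bases, so a perfect k-base overlap needs the forward primer's last k bases to equal them.
Comparing (forward last k vs required): k=1: T vs T ✓; k=2: CT vs TC ✗; k=3: TCT vs TCT ✓; k=4: ATCT vs TCTA ✗; k=5: GATCT vs TCTAG ✗; k=6: CGATCT vs TCTAGA ✗; k=7: ACGATCT vs TCTAGAT ✗.
Perfect overlaps at k = 1, 3; the largest is 3.

Longest perfect overlap: 3 complementary base pairs; significant dimer risk (threshold 3).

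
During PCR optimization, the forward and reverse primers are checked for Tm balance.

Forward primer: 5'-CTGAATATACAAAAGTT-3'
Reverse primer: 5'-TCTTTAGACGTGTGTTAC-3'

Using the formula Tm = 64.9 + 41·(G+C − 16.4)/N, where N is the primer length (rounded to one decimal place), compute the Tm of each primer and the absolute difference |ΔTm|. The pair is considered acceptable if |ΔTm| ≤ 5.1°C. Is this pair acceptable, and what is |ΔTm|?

|ΔTm| = 8.5°C; the pair is not acceptable.

Forward: G+C = 4, N = 17 → Tm = 64.9 + 41·(4 − 16.4)/17 = 35.0°C.
Reverse: G+C = 7, N = 18 → Tm = 64.9 + 41·(7 − 16.4)/18 = 43.5°C.
|ΔTm| = |35.0 − 43.5| = 8.5°C, > 5.1°C.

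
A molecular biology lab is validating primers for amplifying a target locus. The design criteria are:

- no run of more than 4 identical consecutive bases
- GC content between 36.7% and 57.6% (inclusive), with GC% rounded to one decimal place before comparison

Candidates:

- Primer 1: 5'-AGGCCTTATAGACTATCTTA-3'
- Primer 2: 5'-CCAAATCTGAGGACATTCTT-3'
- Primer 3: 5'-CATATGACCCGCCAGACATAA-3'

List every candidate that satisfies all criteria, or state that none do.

Primer 2 and Primer 3.

Primer 1 (20 nt, A=6 T=7 G=3 C=4): longest run = 2 ✓; GC 7/20 = 35.0%, outside 36.7–57.6% ✗ — fails.
Primer 2 (20 nt, A=6 T=6 G=3 C=5): longest run = 3 ✓; GC 8/20 = 40.0% ✓ — passes.
Primer 3 (21 nt, A=8 T=3 G=3 C=7): longest run = 3 ✓; GC 10/21 = 47.6% ✓ — passes.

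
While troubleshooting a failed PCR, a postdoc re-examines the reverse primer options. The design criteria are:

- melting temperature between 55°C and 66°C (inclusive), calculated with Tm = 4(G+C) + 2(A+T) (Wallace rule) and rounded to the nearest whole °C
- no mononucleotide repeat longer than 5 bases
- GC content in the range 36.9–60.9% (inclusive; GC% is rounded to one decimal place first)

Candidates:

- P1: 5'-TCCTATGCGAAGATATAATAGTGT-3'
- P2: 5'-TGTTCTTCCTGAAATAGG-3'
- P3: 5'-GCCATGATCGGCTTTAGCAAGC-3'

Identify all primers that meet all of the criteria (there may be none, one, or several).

P1 (24 nt, A=8 T=8 G=5 C=3): Tm = 2·16 + 4·8 = 64°C ✓; longest run = 2 ✓; GC 8/24 = 33.3%, outside 36.9–60.9% ✗ — fails.
P2 (18 nt, A=4 T=7 G=4 C=3): Tm = 2·11 + 4·7 = 50°C, outside 55–66°C ✗; longest run = 3 ✓; GC 7/18 = 38.9% ✓ — fails.
P3 (22 nt, A=5 T=5 G=6 C=6): Tm = 2·10 + 4·12 = 68°C, outside 55–66°C ✗; longest run = 3 ✓; GC 12/22 = 54.5% ✓ — fails.

None of the candidates satisfy all criteria.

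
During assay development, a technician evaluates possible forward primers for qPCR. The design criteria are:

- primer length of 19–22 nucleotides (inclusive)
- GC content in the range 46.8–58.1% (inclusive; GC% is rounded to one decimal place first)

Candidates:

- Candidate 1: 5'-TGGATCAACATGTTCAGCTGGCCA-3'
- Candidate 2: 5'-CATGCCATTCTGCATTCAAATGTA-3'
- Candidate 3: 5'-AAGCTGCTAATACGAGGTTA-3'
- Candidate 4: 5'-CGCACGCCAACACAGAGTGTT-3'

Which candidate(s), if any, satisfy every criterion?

Candidate 4 only.

Candidate 1 (24 nt, A=6 T=6 G=6 C=6): length 24, outside 19–22 ✗; GC 12/24 = 50.0% ✓ — fails.
Candidate 2 (24 nt, A=7 T=8 G=3 C=6): length 24, outside 19–22 ✗; GC 9/24 = 37.5%, outside 46.8–58.1% ✗ — fails.
Candidate 3 (20 nt, A=7 T=5 G=5 C=3): length 20 ✓; GC 8/20 = 40.0%, outside 46.8–58.1% ✗ — fails.
Candidate 4 (21 nt, A=6 T=3 G=5 C=7): length 21 ✓; GC 12/21 = 57.1% ✓ — passes.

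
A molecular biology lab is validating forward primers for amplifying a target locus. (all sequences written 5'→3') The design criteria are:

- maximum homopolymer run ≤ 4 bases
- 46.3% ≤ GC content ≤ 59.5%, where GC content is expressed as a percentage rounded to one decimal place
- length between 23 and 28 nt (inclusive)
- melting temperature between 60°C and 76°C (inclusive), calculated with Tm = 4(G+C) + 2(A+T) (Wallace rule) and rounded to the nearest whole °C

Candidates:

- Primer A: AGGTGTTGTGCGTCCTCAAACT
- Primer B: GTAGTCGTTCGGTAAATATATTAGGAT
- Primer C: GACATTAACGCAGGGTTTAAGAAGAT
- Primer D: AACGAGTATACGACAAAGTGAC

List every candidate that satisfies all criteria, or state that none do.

None of the candidates satisfy all criteria.

Primer A (22 nt, A=4 T=7 G=6 C=5): longest run = 3 ✓; GC 11/22 = 50.0% ✓; length 22, outside 23–28 ✗; Tm = 2·11 + 4·11 = 66°C ✓ — fails.
Primer B (27 nt, A=8 T=10 G=7 C=2): longest run = 3 ✓; GC 9/27 = 33.3%, outside 46.3–59.5% ✗; length 27 ✓; Tm = 2·18 + 4·9 = 72°C ✓ — fails.
Primer C (26 nt, A=10 T=6 G=7 C=3): longest run = 3 ✓; GC 10/26 = 38.5%, outside 46.3–59.5% ✗; length 26 ✓; Tm = 2·16 + 4·10 = 72°C ✓ — fails.
Primer D (22 nt, A=10 T=3 G=5 C=4): longest run = 3 ✓; GC 9/22 = 40.9%, outside 46.3–59.5% ✗; length 22, outside 23–28 ✗; Tm = 2·13 + 4·9 = 62°C ✓ — fails.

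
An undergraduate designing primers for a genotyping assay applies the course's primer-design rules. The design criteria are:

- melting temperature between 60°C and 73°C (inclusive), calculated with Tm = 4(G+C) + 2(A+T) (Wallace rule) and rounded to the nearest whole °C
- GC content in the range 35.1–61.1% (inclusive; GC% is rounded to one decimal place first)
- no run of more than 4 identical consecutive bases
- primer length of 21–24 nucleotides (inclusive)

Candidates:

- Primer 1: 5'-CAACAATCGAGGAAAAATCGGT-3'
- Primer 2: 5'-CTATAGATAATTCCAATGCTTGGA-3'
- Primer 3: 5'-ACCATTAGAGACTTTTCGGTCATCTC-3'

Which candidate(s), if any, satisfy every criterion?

None of the candidates satisfy all criteria.

Primer 1 (22 nt, A=10 T=3 G=5 C=4): Tm = 2·13 + 4·9 = 62°C ✓; GC 9/22 = 40.9% ✓; longest run = 5, exceeds 4 ✗; length 22 ✓ — fails.
Primer 2 (24 nt, A=8 T=8 G=4 C=4): Tm = 2·16 + 4·8 = 64°C ✓; GC 8/24 = 33.3%, outside 35.1–61.1% ✗; longest run = 2 ✓; length 24 ✓ — fails.
Primer 3 (26 nt, A=6 T=9 G=4 C=7): Tm = 2·15 + 4·11 = 74°C, outside 60–73°C ✗; GC 11/26 = 42.3% ✓; longest run = 4 ✓; length 26, outside 21–24 ✗ — fails.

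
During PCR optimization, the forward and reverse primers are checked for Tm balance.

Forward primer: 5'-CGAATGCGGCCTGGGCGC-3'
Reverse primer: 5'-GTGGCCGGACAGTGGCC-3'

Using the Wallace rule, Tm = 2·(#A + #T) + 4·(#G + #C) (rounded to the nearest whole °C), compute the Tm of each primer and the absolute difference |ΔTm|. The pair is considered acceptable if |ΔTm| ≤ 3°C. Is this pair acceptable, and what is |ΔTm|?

Forward: A=2 T=2 G=8 C=6 → Tm = 2·4 + 4·14 = 64°C.
Reverse: A=2 T=2 G=8 C=5 → Tm = 2·4 + 4·13 = 60°C.
|ΔTm| = |64 − 60| = 4°C, > 3°C.

|ΔTm| = 4°C; the pair is not acceptable.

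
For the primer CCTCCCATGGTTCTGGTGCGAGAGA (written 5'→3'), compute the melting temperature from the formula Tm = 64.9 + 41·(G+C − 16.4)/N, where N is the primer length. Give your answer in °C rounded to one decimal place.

62.6°C

Base counts: A=4, T=6, G=8, C=7; G+C = 15, N = 25.
Tm = 64.9 + 41·(15 − 16.4)/25 = 64.9 + -57.40/25 = 62.6°C.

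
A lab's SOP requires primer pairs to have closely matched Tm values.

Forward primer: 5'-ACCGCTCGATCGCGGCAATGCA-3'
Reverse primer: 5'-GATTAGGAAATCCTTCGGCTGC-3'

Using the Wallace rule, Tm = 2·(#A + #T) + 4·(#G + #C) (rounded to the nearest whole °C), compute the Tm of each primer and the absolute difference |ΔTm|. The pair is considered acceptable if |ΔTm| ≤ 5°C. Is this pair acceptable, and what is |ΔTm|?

Forward: A=5 T=3 G=6 C=8 → Tm = 2·8 + 4·14 = 72°C.
Reverse: A=5 T=6 G=6 C=5 → Tm = 2·11 + 4·11 = 66°C.
|ΔTm| = |72 − 66| = 6°C, > 5°C.

|ΔTm| = 6°C; the pair is not acceptable.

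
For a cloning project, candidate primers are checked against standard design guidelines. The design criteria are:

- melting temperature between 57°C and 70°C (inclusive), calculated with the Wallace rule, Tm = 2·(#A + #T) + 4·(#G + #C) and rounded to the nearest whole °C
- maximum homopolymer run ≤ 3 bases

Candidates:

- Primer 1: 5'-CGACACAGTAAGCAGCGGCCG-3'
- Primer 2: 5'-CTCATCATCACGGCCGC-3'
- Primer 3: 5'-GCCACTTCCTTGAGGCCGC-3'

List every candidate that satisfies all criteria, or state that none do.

Primer 1 (21 nt, A=6 T=1 G=7 C=7): Tm = 2·7 + 4·14 = 70°C ✓; longest run = 2 ✓ — passes.
Primer 2 (17 nt, A=3 T=3 G=3 C=8): Tm = 2·6 + 4·11 = 56°C, outside 57–70°C ✗; longest run = 2 ✓ — fails.
Primer 3 (19 nt, A=2 T=4 G=5 C=8): Tm = 2·6 + 4·13 = 64°C ✓; longest run = 2 ✓ — passes.

Primer 1 and Primer 3.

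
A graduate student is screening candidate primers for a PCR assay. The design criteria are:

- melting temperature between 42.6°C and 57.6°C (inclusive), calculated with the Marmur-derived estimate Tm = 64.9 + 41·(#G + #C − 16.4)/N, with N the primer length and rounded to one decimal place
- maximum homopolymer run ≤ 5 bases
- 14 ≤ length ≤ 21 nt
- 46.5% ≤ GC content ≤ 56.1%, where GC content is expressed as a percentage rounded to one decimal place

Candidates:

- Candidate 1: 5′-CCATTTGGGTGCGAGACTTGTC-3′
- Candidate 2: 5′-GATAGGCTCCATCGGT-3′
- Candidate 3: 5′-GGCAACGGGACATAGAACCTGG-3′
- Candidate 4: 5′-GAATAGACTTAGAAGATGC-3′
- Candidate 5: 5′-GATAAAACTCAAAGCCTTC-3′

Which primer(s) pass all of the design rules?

None of the candidates satisfy all criteria.

Candidate 1 (22 nt, A=3 T=7 G=7 C=5): Tm = 64.9 + 41·(12 − 16.4)/22 = 56.7°C ✓; longest run = 3 ✓; length 22, outside 14–21 ✗; GC 12/22 = 54.5% ✓ — fails.
Candidate 2 (16 nt, A=3 T=4 G=5 C=4): Tm = 64.9 + 41·(9 − 16.4)/16 = 45.9°C ✓; longest run = 2 ✓; length 16 ✓; GC 9/16 = 56.3%, outside 46.5–56.1% ✗ — fails.
Candidate 3 (22 nt, A=7 T=2 G=8 C=5): Tm = 64.9 + 41·(13 − 16.4)/22 = 58.6°C, outside 42.6–57.6°C ✗; longest run = 3 ✓; length 22, outside 14–21 ✗; GC 13/22 = 59.1%, outside 46.5–56.1% ✗ — fails.
Candidate 4 (19 nt, A=8 T=4 G=5 C=2): Tm = 64.9 + 41·(7 − 16.4)/19 = 44.6°C ✓; longest run = 2 ✓; length 19 ✓; GC 7/19 = 36.8%, outside 46.5–56.1% ✗ — fails.
Candidate 5 (19 nt, A=8 T=4 G=2 C=5): Tm = 64.9 + 41·(7 − 16.4)/19 = 44.6°C ✓; longest run = 4 ✓; length 19 ✓; GC 7/19 = 36.8%, outside 46.5–56.1% ✗ — fails.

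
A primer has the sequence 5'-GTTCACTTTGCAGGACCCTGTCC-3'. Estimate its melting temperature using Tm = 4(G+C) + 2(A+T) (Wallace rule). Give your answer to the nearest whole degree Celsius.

Base counts: A=3, T=7, G=5, C=8 (length 23).
Tm = 2·(3+7) + 4·(5+8) = 2·10 + 4·13 = 20 + 52 = 72°C.

72°C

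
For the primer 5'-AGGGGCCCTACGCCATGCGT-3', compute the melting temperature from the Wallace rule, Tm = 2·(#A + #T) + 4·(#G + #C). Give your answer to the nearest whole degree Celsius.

68°C

Base counts: A=3, T=3, G=7, C=7 (length 20).
Tm = 2·(3+3) + 4·(7+7) = 2·6 + 4·14 = 12 + 56 = 68°C.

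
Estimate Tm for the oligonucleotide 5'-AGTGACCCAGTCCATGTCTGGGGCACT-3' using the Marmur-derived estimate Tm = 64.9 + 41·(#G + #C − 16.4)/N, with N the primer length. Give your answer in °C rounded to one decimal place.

64.3°C

Base counts: A=5, T=6, G=8, C=8; G+C = 16, N = 27.
Tm = 64.9 + 41·(16 − 16.4)/27 = 64.9 + -16.40/27 = 64.3°C.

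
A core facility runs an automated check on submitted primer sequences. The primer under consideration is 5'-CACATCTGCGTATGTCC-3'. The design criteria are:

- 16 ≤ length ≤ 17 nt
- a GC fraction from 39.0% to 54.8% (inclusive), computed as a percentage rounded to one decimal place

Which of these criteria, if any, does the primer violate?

Meets all criteria.

Base counts: A=3, T=5, G=3, C=6 (length 17).
length: length 17 ✓
GC content: GC 9/17 = 52.9% ✓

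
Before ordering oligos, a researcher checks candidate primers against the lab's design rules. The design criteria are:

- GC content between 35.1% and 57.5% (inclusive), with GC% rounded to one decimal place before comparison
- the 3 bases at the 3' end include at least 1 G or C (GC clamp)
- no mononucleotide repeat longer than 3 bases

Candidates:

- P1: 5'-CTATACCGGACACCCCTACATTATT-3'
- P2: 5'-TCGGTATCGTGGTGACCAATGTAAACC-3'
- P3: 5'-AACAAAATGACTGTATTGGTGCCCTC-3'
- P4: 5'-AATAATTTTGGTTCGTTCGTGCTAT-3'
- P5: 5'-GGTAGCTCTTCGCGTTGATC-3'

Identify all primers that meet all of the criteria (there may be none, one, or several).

P1 (25 nt, A=7 T=7 G=2 C=9): GC 11/25 = 44.0% ✓; 3' end ATT has 0 G/C, need ≥1 ✗; longest run = 4, exceeds 3 ✗ — fails.
P2 (27 nt, A=7 T=7 G=7 C=6): GC 13/27 = 48.1% ✓; 3' end ACC has 2 G/C ✓; longest run = 3 ✓ — passes.
P3 (26 nt, A=8 T=7 G=5 C=6): GC 11/26 = 42.3% ✓; 3' end CTC has 2 G/C ✓; longest run = 4, exceeds 3 ✗ — fails.
P4 (25 nt, A=5 T=12 G=5 C=3): GC 8/25 = 32.0%, outside 35.1–57.5% ✗; 3' end TAT has 0 G/C, need ≥1 ✗; longest run = 4, exceeds 3 ✗ — fails.
P5 (20 nt, A=2 T=7 G=6 C=5): GC 11/20 = 55.0% ✓; 3' end ATC has 1 G/C ✓; longest run = 2 ✓ — passes.

P2 and P5.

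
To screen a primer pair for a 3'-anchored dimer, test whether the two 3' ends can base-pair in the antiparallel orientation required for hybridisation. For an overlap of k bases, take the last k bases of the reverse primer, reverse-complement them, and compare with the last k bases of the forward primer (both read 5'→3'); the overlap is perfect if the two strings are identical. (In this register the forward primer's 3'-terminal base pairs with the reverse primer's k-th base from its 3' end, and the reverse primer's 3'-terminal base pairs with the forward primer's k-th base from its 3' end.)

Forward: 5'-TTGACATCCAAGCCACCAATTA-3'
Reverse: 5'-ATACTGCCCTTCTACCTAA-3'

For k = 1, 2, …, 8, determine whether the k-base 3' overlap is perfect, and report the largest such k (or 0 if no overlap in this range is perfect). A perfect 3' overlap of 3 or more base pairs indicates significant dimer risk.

Longest perfect overlap: 3 complementary base pairs; significant dimer risk (threshold 3).

Last 8 bases (5'→3') — forward …ACCAATTA, reverse …CTACCTAA.
Reverse complement of the reverse primer's last 8 bases: TTAGGTAG; its first k bases are the reverse complement of the reverse primer's last k bases, so a perfect k-base overlap needs the forward primer's last k bases to equal them.
Comparing (forward last k vs required): k=1: A vs T ✗; k=2: TA vs TT ✗; k=3: TTA vs TTA ✓; k=4: ATTA vs TTAG ✗; k=5: AATTA vs TTAGG ✗; k=6: CAATTA vs TTAGGT ✗; k=7: CCAATTA vs TTAGGTA ✗; k=8: ACCAATTA vs TTAGGTAG ✗.
Only k = 3 is perfect, so the longest perfect 3' overlap is 3.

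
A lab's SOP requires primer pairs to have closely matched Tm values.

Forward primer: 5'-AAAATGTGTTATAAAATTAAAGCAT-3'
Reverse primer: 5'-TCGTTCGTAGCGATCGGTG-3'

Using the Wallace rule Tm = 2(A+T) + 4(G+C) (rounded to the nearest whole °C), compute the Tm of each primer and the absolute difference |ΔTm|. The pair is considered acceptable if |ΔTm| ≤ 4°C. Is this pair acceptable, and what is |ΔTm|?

|ΔTm| = 2°C; the pair is acceptable.

Forward: A=13 T=8 G=3 C=1 → Tm = 2·21 + 4·4 = 58°C.
Reverse: A=2 T=6 G=7 C=4 → Tm = 2·8 + 4·11 = 60°C.
|ΔTm| = |58 − 60| = 2°C, ≤ 4°C.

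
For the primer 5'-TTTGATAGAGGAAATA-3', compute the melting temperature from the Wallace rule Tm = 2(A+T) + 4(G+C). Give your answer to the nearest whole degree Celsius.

40°C

Base counts: A=7, T=5, G=4, C=0 (length 16).
Tm = 2·(7+5) + 4·(4+0) = 2·12 + 4·4 = 24 + 16 = 40°C.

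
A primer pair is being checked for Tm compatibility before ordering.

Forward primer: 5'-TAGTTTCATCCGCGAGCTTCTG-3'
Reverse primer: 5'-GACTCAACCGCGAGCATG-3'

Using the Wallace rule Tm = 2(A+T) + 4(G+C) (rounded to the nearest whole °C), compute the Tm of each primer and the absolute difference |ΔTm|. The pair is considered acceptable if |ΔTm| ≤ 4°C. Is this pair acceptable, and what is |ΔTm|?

|ΔTm| = 8°C; the pair is not acceptable.

Forward: A=3 T=8 G=5 C=6 → Tm = 2·11 + 4·11 = 66°C.
Reverse: A=5 T=2 G=5 C=6 → Tm = 2·7 + 4·11 = 58°C.
|ΔTm| = |66 − 58| = 8°C, > 4°C.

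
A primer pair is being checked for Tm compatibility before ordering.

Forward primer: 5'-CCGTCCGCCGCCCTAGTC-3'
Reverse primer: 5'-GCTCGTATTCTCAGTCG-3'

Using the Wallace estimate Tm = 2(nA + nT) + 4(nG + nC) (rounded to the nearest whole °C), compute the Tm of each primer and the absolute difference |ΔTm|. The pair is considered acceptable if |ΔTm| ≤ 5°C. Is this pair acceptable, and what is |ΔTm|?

Forward: A=1 T=3 G=4 C=10 → Tm = 2·4 + 4·14 = 64°C.
Reverse: A=2 T=6 G=4 C=5 → Tm = 2·8 + 4·9 = 52°C.
|ΔTm| = |64 − 52| = 12°C, > 5°C.

|ΔTm| = 12°C; the pair is not acceptable.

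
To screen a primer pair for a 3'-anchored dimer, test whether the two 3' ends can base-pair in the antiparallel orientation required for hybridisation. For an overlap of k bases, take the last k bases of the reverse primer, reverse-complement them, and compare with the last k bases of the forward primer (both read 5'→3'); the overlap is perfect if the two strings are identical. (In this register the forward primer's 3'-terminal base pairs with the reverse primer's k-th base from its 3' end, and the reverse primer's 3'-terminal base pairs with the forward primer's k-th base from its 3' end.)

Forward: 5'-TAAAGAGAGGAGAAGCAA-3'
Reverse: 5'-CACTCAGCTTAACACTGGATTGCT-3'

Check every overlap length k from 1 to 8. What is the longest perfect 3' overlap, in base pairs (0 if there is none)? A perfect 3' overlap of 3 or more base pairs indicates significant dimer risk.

Longest perfect overlap: 5 complementary base pairs; significant dimer risk (threshold 3).

Last 8 bases (5'→3') — forward …AGAAGCAA, reverse …GGATTGCT.
Reverse complement of the reverse primer's last 8 bases: AGCAATCC; its first k bases are the reverse complement of the reverse primer's last k bases, so a perfect k-base overlap needs the forward primer's last k bases to equal them.
Comparing (forward last k vs required): k=1: A vs A ✓; k=2: AA vs AG ✗; k=3: CAA vs AGC ✗; k=4: GCAA vs AGCA ✗; k=5: AGCAA vs AGCAA ✓; k=6: AAGCAA vs AGCAAT ✗; k=7: GAAGCAA vs AGCAATC ✗; k=8: AGAAGCAA vs AGCAATCC ✗.
Perfect overlaps at k = 1, 5; the largest is 5.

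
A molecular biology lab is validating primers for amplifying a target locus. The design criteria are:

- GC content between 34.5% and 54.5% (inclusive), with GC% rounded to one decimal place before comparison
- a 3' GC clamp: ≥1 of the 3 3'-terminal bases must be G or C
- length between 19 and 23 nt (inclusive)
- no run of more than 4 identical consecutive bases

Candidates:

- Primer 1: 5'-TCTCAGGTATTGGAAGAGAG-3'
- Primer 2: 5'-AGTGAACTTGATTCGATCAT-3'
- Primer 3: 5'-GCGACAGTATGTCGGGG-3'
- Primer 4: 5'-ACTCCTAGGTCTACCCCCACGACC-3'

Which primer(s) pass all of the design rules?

Primer 1 and Primer 2.

Primer 1 (20 nt, A=6 T=5 G=7 C=2): GC 9/20 = 45.0% ✓; 3' end GAG has 2 G/C ✓; length 20 ✓; longest run = 2 ✓ — passes.
Primer 2 (20 nt, A=6 T=7 G=4 C=3): GC 7/20 = 35.0% ✓; 3' end CAT has 1 G/C ✓; length 20 ✓; longest run = 2 ✓ — passes.
Primer 3 (17 nt, A=3 T=3 G=8 C=3): GC 11/17 = 64.7%, outside 34.5–54.5% ✗; 3' end GGG has 3 G/C ✓; length 17, outside 19–23 ✗; longest run = 4 ✓ — fails.
Primer 4 (24 nt, A=5 T=4 G=3 C=12): GC 15/24 = 62.5%, outside 34.5–54.5% ✗; 3' end ACC has 2 G/C ✓; length 24, outside 19–23 ✗; longest run = 5, exceeds 4 ✗ — fails.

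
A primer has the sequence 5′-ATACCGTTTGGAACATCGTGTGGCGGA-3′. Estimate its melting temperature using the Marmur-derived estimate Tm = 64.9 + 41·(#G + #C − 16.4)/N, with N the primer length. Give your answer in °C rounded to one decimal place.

61.3°C

Base counts: A=6, T=7, G=9, C=5; G+C = 14, N = 27.
Tm = 64.9 + 41·(14 − 16.4)/27 = 64.9 + -98.40/27 = 61.3°C.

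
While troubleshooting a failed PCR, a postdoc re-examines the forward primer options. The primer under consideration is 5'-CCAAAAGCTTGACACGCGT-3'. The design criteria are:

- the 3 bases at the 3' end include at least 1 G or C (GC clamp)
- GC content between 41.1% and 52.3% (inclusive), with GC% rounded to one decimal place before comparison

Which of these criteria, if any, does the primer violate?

Base counts: A=6, T=3, G=4, C=6 (length 19).
GC clamp: 3' end CGT has 2 G/C ✓
GC content: GC 10/19 = 52.6%, outside 41.1–52.3% ✗

Fails: GC content.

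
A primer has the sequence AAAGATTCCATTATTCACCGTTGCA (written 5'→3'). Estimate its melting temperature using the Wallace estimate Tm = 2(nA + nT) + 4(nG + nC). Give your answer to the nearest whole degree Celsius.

Base counts: A=8, T=8, G=3, C=6 (length 25).
Tm = 2·(8+8) + 4·(3+6) = 2·16 + 4·9 = 32 + 36 = 68°C.

68°C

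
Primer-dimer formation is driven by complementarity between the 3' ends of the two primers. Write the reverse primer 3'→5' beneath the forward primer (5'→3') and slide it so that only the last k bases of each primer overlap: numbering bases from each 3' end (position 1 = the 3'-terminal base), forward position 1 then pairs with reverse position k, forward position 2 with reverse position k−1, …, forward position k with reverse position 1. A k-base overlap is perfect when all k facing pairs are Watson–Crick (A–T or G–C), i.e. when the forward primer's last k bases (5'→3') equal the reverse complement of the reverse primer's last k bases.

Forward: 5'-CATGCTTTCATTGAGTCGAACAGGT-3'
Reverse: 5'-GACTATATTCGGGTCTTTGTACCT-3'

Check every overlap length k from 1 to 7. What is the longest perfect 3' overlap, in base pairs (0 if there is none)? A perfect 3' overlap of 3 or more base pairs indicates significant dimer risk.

Longest perfect overlap: 4 complementary base pairs; significant dimer risk (threshold 3).

Last 7 bases (5'→3') — forward …AACAGGT, reverse …TGTACCT.
Reverse complement of the reverse primer's last 7 bases: AGGTACA; its first k bases are the reverse complement of the reverse primer's last k bases, so a perfect k-base overlap needs the forward primer's last k bases to equal them.
Comparing (forward last k vs required): k=1: T vs A ✗; k=2: GT vs AG ✗; k=3: GGT vs AGG ✗; k=4: AGGT vs AGGT ✓; k=5: CAGGT vs AGGTA ✗; k=6: ACAGGT vs AGGTAC ✗; k=7: AACAGGT vs AGGTACA ✗.
Only k = 4 is perfect, so the longest perfect 3' overlap is 4.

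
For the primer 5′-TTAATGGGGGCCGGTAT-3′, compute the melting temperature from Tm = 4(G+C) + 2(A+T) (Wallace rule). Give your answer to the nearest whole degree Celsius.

52°C

Base counts: A=3, T=5, G=7, C=2 (length 17).
Tm = 2·(3+5) + 4·(7+2) = 2·8 + 4·9 = 16 + 36 = 52°C.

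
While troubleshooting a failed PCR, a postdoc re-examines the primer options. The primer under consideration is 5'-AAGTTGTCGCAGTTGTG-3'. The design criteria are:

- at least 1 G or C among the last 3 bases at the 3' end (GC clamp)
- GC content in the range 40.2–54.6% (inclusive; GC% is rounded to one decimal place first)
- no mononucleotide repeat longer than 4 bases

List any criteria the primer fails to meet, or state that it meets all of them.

Meets all criteria.

Base counts: A=3, T=6, G=6, C=2 (length 17).
GC clamp: 3' end GTG has 2 G/C ✓
GC content: GC 8/17 = 47.1% ✓
homopolymer run: longest run = 2 ✓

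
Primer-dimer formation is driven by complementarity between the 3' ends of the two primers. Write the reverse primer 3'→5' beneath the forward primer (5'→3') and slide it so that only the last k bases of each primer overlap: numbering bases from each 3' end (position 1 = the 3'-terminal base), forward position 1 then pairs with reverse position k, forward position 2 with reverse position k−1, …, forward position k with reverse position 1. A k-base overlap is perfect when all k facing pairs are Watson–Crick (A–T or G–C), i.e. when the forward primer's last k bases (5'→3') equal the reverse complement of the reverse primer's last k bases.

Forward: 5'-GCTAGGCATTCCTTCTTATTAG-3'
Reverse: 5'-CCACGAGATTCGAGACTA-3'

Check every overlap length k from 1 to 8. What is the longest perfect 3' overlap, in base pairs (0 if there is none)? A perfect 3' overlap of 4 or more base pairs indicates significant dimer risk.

Longest perfect overlap: 3 complementary base pairs; below the dimer-risk threshold (threshold 4).

Last 8 bases (5'→3') — forward …CTTATTAG, reverse …CGAGACTA.
Reverse complement of the reverse primer's last 8 bases: TAGTCTCG; its first k bases are the reverse complement of the reverse primer's last k bases, so a perfect k-base overlap needs the forward primer's last k bases to equal them.
Comparing (forward last k vs required): k=1: G vs T ✗; k=2: AG vs TA ✗; k=3: TAG vs TAG ✓; k=4: TTAG vs TAGT ✗; k=5: ATTAG vs TAGTC ✗; k=6: TATTAG vs TAGTCT ✗; k=7: TTATTAG vs TAGTCTC ✗; k=8: CTTATTAG vs TAGTCTCG ✗.
Only k = 3 is perfect, so the longest perfect 3' overlap is 3.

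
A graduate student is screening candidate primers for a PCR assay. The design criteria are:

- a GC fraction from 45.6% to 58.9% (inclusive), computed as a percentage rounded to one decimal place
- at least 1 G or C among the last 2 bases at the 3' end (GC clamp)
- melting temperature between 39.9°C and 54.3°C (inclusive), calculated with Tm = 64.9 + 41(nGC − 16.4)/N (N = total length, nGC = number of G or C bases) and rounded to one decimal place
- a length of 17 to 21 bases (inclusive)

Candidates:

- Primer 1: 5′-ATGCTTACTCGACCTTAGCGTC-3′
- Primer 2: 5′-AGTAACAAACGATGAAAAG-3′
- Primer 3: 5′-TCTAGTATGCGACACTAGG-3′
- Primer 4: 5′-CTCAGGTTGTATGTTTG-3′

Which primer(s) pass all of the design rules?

Primer 1 (22 nt, A=4 T=7 G=4 C=7): GC 11/22 = 50.0% ✓; 3' end TC has 1 G/C ✓; Tm = 64.9 + 41·(11 − 16.4)/22 = 54.8°C, outside 39.9–54.3°C ✗; length 22, outside 17–21 ✗ — fails.
Primer 2 (19 nt, A=11 T=2 G=4 C=2): GC 6/19 = 31.6%, outside 45.6–58.9% ✗; 3' end AG has 1 G/C ✓; Tm = 64.9 + 41·(6 − 16.4)/19 = 42.5°C ✓; length 19 ✓ — fails.
Primer 3 (19 nt, A=5 T=5 G=5 C=4): GC 9/19 = 47.4% ✓; 3' end GG has 2 G/C ✓; Tm = 64.9 + 41·(9 − 16.4)/19 = 48.9°C ✓; length 19 ✓ — passes.
Primer 4 (17 nt, A=2 T=8 G=5 C=2): GC 7/17 = 41.2%, outside 45.6–58.9% ✗; 3' end TG has 1 G/C ✓; Tm = 64.9 + 41·(7 − 16.4)/17 = 42.2°C ✓; length 17 ✓ — fails.

Primer 3 only.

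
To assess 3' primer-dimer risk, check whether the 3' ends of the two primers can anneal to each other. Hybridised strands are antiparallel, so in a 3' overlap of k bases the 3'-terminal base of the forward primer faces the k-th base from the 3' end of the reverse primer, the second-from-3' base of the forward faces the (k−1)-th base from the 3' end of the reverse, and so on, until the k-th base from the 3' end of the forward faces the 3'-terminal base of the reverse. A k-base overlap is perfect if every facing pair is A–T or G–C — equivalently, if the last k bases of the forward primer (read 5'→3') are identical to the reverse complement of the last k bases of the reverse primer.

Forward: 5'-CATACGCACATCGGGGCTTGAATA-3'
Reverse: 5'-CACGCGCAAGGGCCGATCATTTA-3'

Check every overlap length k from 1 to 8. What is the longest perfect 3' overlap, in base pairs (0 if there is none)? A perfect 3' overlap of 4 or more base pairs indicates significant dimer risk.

Last 8 bases (5'→3') — forward …CTTGAATA, reverse …ATCATTTA.
Reverse complement of the reverse primer's last 8 bases: TAAATGAT; its first k bases are the reverse complement of the reverse primer's last k bases, so a perfect k-base overlap needs the forward primer's last k bases to equal them.
Comparing (forward last k vs required): k=1: A vs T ✗; k=2: TA vs TA ✓; k=3: ATA vs TAA ✗; k=4: AATA vs TAAA ✗; k=5: GAATA vs TAAAT ✗; k=6: TGAATA vs TAAATG ✗; k=7: TTGAATA vs TAAATGA ✗; k=8: CTTGAATA vs TAAATGAT ✗.
Only k = 2 is perfect, so the longest perfect 3' overlap is 2.

Longest perfect overlap: 2 complementary base pairs; below the dimer-risk threshold (threshold 4).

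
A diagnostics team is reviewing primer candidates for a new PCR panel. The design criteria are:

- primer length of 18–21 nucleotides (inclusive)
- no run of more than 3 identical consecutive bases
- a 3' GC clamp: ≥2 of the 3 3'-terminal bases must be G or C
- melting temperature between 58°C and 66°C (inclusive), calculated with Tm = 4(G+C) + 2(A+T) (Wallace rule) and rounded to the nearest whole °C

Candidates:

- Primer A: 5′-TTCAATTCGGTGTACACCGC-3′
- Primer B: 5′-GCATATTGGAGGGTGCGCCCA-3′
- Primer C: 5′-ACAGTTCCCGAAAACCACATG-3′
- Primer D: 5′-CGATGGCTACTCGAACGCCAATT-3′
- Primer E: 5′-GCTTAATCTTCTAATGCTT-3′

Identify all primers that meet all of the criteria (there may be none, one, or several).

Primer A only.

Primer A (20 nt, A=4 T=6 G=4 C=6): length 20 ✓; longest run = 2 ✓; 3' end CGC has 3 G/C ✓; Tm = 2·10 + 4·10 = 60°C ✓ — passes.
Primer B (21 nt, A=4 T=4 G=8 C=5): length 21 ✓; longest run = 3 ✓; 3' end CCA has 2 G/C ✓; Tm = 2·8 + 4·13 = 68°C, outside 58–66°C ✗ — fails.
Primer C (21 nt, A=8 T=3 G=3 C=7): length 21 ✓; longest run = 4, exceeds 3 ✗; 3' end ATG has 1 G/C, need ≥2 ✗; Tm = 2·11 + 4·10 = 62°C ✓ — fails.
Primer D (23 nt, A=6 T=5 G=5 C=7): length 23, outside 18–21 ✗; longest run = 2 ✓; 3' end ATT has 0 G/C, need ≥2 ✗; Tm = 2·11 + 4·12 = 70°C, outside 58–66°C ✗ — fails.
Primer E (19 nt, A=4 T=9 G=2 C=4): length 19 ✓; longest run = 2 ✓; 3' end CTT has 1 G/C, need ≥2 ✗; Tm = 2·13 + 4·6 = 50°C, outside 58–66°C ✗ — fails.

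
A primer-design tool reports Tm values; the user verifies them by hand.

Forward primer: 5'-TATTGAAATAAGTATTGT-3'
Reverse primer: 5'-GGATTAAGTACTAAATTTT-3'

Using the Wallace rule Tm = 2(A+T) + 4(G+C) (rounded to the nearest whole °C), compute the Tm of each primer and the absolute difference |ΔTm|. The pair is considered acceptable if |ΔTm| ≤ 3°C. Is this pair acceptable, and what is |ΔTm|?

|ΔTm| = 4°C; the pair is not acceptable.

Forward: A=7 T=8 G=3 C=0 → Tm = 2·15 + 4·3 = 42°C.
Reverse: A=7 T=8 G=3 C=1 → Tm = 2·15 + 4·4 = 46°C.
|ΔTm| = |42 − 46| = 4°C, > 3°C.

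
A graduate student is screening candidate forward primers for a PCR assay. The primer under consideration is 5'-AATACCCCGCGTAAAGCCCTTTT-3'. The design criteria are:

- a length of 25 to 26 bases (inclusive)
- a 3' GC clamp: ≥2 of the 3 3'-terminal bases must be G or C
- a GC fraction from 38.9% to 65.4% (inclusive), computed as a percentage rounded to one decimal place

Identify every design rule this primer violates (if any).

Fails: length, GC clamp.

Base counts: A=6, T=6, G=3, C=8 (length 23).
length: length 23, outside 25–26 ✗
GC clamp: 3' end TTT has 0 G/C, need ≥2 ✗
GC content: GC 11/23 = 47.8% ✓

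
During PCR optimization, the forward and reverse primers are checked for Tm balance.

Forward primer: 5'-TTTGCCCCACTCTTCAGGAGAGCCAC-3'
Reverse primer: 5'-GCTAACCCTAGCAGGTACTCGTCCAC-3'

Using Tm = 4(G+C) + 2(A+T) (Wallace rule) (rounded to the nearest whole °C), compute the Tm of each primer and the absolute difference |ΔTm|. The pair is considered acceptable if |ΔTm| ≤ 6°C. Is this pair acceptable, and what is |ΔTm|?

Forward: A=5 T=6 G=5 C=10 → Tm = 2·11 + 4·15 = 82°C.
Reverse: A=6 T=5 G=5 C=10 → Tm = 2·11 + 4·15 = 82°C.
|ΔTm| = |82 − 82| = 0°C, ≤ 6°C.

|ΔTm| = 0°C; the pair is acceptable.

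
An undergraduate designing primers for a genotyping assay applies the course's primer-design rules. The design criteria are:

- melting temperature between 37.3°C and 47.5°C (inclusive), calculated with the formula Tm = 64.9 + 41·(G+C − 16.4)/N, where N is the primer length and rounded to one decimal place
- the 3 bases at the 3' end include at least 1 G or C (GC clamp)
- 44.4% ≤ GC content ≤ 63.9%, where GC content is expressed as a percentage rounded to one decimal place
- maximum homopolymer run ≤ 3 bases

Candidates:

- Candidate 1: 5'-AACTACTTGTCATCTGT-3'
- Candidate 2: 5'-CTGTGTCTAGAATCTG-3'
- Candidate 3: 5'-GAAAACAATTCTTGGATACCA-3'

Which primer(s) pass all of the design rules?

Candidate 1 (17 nt, A=4 T=7 G=2 C=4): Tm = 64.9 + 41·(6 − 16.4)/17 = 39.8°C ✓; 3' end TGT has 1 G/C ✓; GC 6/17 = 35.3%, outside 44.4–63.9% ✗; longest run = 2 ✓ — fails.
Candidate 2 (16 nt, A=3 T=6 G=4 C=3): Tm = 64.9 + 41·(7 − 16.4)/16 = 40.8°C ✓; 3' end CTG has 2 G/C ✓; GC 7/16 = 43.8%, outside 44.4–63.9% ✗; longest run = 2 ✓ — fails.
Candidate 3 (21 nt, A=9 T=5 G=3 C=4): Tm = 64.9 + 41·(7 − 16.4)/21 = 46.5°C ✓; 3' end CCA has 2 G/C ✓; GC 7/21 = 33.3%, outside 44.4–63.9% ✗; longest run = 4, exceeds 3 ✗ — fails.

None of the candidates satisfy all criteria.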